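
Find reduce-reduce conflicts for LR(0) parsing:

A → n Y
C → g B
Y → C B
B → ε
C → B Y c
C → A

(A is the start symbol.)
A reduce-reduce conflict occurs when an LR(0) state has two complete items [A → α .] and [B → β .] — both call for a reduction, and with no lookahead the parser cannot choose between them.

Augment with A' → A and build the canonical LR(0) collection (I0 = CLOSURE({[A' → . A]}), then GOTO on every symbol after a dot until no new states appear). It has 12 states:
  I0: { [A → . n Y], [A' → . A] }  — shift
  I1: { [A' → A .] }  — accept
  I2: { [A → . n Y], [A → n . Y], [B → .], [C → . A], [C → . B Y c], [C → . g B], [Y → . C B] }  — shift, reduce
  I3: { [C → A .] }  — reduce
  I4: { [A → . n Y], [B → .], [C → . A], [C → . B Y c], [C → . g B], [C → B . Y c], [Y → . C B] }  — shift, reduce
  I5: { [B → .], [Y → C . B] }  — reduce
  I6: { [A → n Y .] }  — reduce
  I7: { [B → .], [C → g . B] }  — reduce
  I8: { [C → g B .] }  — reduce
  I9: { [Y → C B .] }  — reduce
  I10: { [C → B Y . c] }  — shift
  I11: { [C → B Y c .] }  — reduce

No state contains more than one complete item.

Answer: No reduce-reduce conflicts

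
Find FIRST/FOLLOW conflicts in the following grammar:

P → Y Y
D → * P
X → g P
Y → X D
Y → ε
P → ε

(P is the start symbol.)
A FIRST/FOLLOW conflict occurs when a non-terminal N has a nullable alternative N → β (β ⇒* ε) and another alternative N → α with FIRST(α) ∩ FOLLOW(N) ≠ ∅: on such a lookahead the parser cannot decide between expanding α and letting N vanish via β.

Nullable non-terminals: P, Y.
FIRST sets used below: FIRST(Y) = { 'g', ε }, FIRST(X) = { 'g' }

P: nullable alternative(s) P → Y Y, P → ε; FOLLOW(P) = { $, '*', 'g' }
  P → Y Y: FIRST \ {ε} = { 'g' } — overlaps FOLLOW(P) on { 'g' }: CONFLICT
  P → ε: FIRST \ {ε} = { } — disjoint from FOLLOW(P)

Y: nullable alternative(s) Y → ε; FOLLOW(Y) = { $, '*', 'g' }
  Y → X D: FIRST \ {ε} = { 'g' } — overlaps FOLLOW(Y) on { 'g' }: CONFLICT
  Y → ε: FIRST \ {ε} = { } — this is the only nullable alternative, skip

D, X have no nullable alternative, so no FIRST/FOLLOW check is needed there.

So the grammar has 2 FIRST/FOLLOW conflicts (marked CONFLICT above).

Answer: Yes. P → Y Y with FOLLOW(P) on { 'g' }; Y → X D with FOLLOW(Y) on { 'g' }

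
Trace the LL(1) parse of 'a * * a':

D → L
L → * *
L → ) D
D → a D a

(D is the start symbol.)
LL(1) parsing maintains a stack (initially the start symbol over $) and the input. At each step: if the stack top is a terminal, match it against the current input token; if it is a non-terminal N, replace it with the RHS of M[N, lookahead] (the unique production whose predict set contains the lookahead).

Stack is shown with the top on the left.

Stack    Input      Action
--------------------------
D $      a * * a $  output D → a D a
a D a $  a * * a $  match 'a'
D a $    * * a $    output D → L
L a $    * * a $    output L → * *
* * a $  * * a $    match '*'
* a $    * a $      match '*'
a $      a $        match 'a'
$        $          accept

The string is accepted.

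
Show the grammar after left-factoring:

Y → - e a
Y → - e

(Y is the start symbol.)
Left-factoring transforms A → αβ₁ | αβ₂ into A → αA' and A' → β₁ | β₂
(α is the longest common prefix among the alternatives). Repeat until
no nonterminal has two alternatives with a common prefix.

Round 1: Y has alternatives sharing prefix '- e'. Introduce Y': Y → - e Y'
  Add: Y' → a
  Add: Y' → ε

No remaining common prefixes — done.

Resulting grammar:
Y → - e Y'
Y' → a
Y' → ε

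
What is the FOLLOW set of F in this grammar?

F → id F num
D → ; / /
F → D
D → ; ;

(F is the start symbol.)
F is the start symbol, so $ ∈ FOLLOW(F).
In F → id F num: F is followed by num, add FIRST(num) \ {ε} = { 'num' }

Taking the union: FOLLOW(F) = { $, 'num' }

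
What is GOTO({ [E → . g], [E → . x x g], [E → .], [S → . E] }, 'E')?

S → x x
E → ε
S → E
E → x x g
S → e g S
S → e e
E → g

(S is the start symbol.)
{ [S → E .] }

GOTO(I, 'E') = CLOSURE({ [A → αX.β] : [A → α.Xβ] ∈ I, X = 'E' })

Items with dot before 'E', with the dot advanced:
  [S → . E] → [S → E .]
Closure adds nothing (no advanced item has the dot before a non-terminal).

GOTO = { [S → E .] }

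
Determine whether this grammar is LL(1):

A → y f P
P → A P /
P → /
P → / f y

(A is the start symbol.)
No. Predict set conflict for P: { '/' }

A grammar is LL(1) if for each non-terminal N with multiple productions, the predict sets of those productions are pairwise disjoint, where PREDICT(N → α) = (FIRST(α) \ {ε}) ∪ (FOLLOW(N) if α ⇒* ε).

Relevant sets:
  FIRST(A) = { 'y' }

For P:
  PREDICT(P → A P '/') = { 'y' }
  PREDICT(P → '/') = { '/' }
  PREDICT(P → '/' f y) = { '/' }
A has a single production, so nothing to check there.

Conflict found: Predict set conflict for P: { '/' }
The grammar is NOT LL(1).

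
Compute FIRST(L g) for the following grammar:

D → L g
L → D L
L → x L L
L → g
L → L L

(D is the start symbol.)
{ 'g', 'x' }

FIRST sets of the non-terminals involved (from the grammar, by fixed-point iteration):
  FIRST(L) = { 'g', 'x' }

To compute FIRST(L g), process the symbols left to right:
Symbol L is a non-terminal. Add FIRST(L) \ {ε} = { 'g', 'x' }
L is not nullable (ε ∉ FIRST(L)), so stop here.
FIRST(L g) = { 'g', 'x' }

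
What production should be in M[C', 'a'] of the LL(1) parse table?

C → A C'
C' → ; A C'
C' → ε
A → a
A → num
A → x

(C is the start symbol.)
To find M[C', 'a'], we find productions for C' where 'a' is in the predict set (PREDICT(N → α) = (FIRST(α) \ {ε}) ∪ (FOLLOW(N) if α ⇒* ε)).

Relevant sets:
  FOLLOW(C') = { $ }

C' → ; A C': PREDICT = { ';' }
C' → ε: PREDICT = { $ }

M[C', 'a'] is empty (no production applies)

Answer: Empty (error entry)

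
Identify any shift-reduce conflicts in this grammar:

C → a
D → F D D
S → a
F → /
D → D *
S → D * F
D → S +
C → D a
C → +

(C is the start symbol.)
A shift-reduce conflict occurs when an LR(0) state has both:
  - a complete (reduce) item [A → α .] (dot at the end), and
  - a shift item [B → β . c γ] (dot before a terminal).

Augment with C' → C and build the canonical LR(0) collection (I0 = CLOSURE({[C' → . C]}), then GOTO on every symbol after a dot until no new states appear). It has 15 states:
  I0: { [C → . +], [C → . D a], [C → . a], [C' → . C], [D → . D *], [D → . F D D], [D → . S +], [F → . /], [S → . D * F], [S → . a] }  — shift
  I1: { [C → + .] }  — reduce
  I2: { [F → / .] }  — reduce
  I3: { [C' → C .] }  — accept
  I4: { [C → D . a], [D → D . *], [S → D . * F] }  — shift
  I5: { [D → . D *], [D → . F D D], [D → . S +], [D → F . D D], [F → . /], [S → . D * F], [S → . a] }  — shift
  I6: { [D → S . +] }  — shift
  I7: { [C → a .], [S → a .] }  — 2 reduces
  I8: { [D → S + .] }  — reduce
  I9: { [D → . D *], [D → . F D D], [D → . S +], [D → D . *], [D → F D . D], [F → . /], [S → . D * F], [S → . a], [S → D . * F] }  — shift
  I10: { [S → a .] }  — reduce
  I11: { [D → D * .], [F → . /], [S → D * . F] }  — shift, reduce
  I12: { [D → D . *], [D → F D D .], [S → D . * F] }  — shift, reduce
  I13: { [S → D * F .] }  — reduce
  I14: { [C → D a .] }  — reduce

I11 contains reduce item [D → D * .] and shift item [F → . /] — shift-reduce conflict.
I12 contains reduce item [D → F D D .] and shift items [D → D . *], [S → D . * F] — shift-reduce conflict.

Answer: Yes — I11: [D → D * .] vs [F → . /]; I12: [D → F D D .] vs [D → D . *]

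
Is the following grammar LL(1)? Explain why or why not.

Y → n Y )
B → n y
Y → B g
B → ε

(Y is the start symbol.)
A grammar is LL(1) if for each non-terminal N with multiple productions, the predict sets of those productions are pairwise disjoint, where PREDICT(N → α) = (FIRST(α) \ {ε}) ∪ (FOLLOW(N) if α ⇒* ε).

Relevant sets:
  FIRST(B) = { 'n', ε }
  FOLLOW(B) = { 'g' }

For Y:
  PREDICT(Y → n Y ')') = { 'n' }
  PREDICT(Y → B g) = { 'g', 'n' }
For B:
  PREDICT(B → n y) = { 'n' }
  PREDICT(B → ε) = { 'g' }

Conflict found: Predict set conflict for Y: { 'n' }
The grammar is NOT LL(1).

Answer: No. Predict set conflict for Y: { 'n' }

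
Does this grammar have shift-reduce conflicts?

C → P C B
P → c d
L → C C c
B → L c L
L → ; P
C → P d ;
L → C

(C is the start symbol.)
Augment with C' → C and build the canonical LR(0) collection (I0 = CLOSURE({[C' → . C]}), then GOTO on every symbol after a dot until no new states appear). It has 17 states:
  I0: { [C → . P C B], [C → . P d ;], [C' → . C], [P → . c d] }  — shift
  I1: { [C' → C .] }  — accept
  I2: { [C → . P C B], [C → . P d ;], [C → P . C B], [C → P . d ;], [P → . c d] }  — shift
  I3: { [P → c . d] }  — shift
  I4: { [P → c d .] }  — reduce
  I5: { [B → . L c L], [C → . P C B], [C → . P d ;], [C → P C . B], [L → . ; P], [L → . C C c], [L → . C], [P → . c d] }  — shift
  I6: { [C → P d . ;] }  — shift
  I7: { [C → P d ; .] }  — reduce
  I8: { [L → ; . P], [P → . c d] }  — shift
  I9: { [C → P C B .] }  — reduce
  I10: { [C → . P C B], [C → . P d ;], [L → C . C c], [L → C .], [P → . c d] }  — shift, reduce
  I11: { [B → L . c L] }  — shift
  I12: { [B → L c . L], [C → . P C B], [C → . P d ;], [L → . ; P], [L → . C C c], [L → . C], [P → . c d] }  — shift
  I13: { [B → L c L .] }  — reduce
  I14: { [L → C C . c] }  — shift
  I15: { [L → C C c .] }  — reduce
  I16: { [L → ; P .] }  — reduce

I10 contains reduce item [L → C .] and shift item [P → . c d] — shift-reduce conflict.

Answer: Yes — I10: [L → C .] vs [P → . c d]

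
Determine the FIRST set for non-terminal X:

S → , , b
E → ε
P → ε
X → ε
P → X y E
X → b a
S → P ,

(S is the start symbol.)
From X → ε:
  - ε-production, so ε ∈ FIRST(X)
From X → b a:
  - b is a terminal: add 'b' and stop

Collecting: FIRST(X) = { 'b', ε }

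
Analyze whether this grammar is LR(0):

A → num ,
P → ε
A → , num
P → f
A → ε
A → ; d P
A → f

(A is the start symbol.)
A grammar is LR(0) if no state in the canonical LR(0) collection has:
  - both a shift item (dot before a terminal) and a complete item (shift-reduce conflict), or
  - two or more complete items (reduce-reduce conflict; the accept item [A' → A .] counts as a complete item here).

Augment with A' → A and build the canonical LR(0) collection (I0 = CLOSURE({[A' → . A]}), then GOTO on every symbol after a dot until no new states appear). It has 11 states:
  I0: { [A → . , num], [A → . ; d P], [A → . f], [A → . num ,], [A → .], [A' → . A] }  — shift, reduce
  I1: { [A → , . num] }  — shift
  I2: { [A → ; . d P] }  — shift
  I3: { [A' → A .] }  — accept
  I4: { [A → f .] }  — reduce
  I5: { [A → num . ,] }  — shift
  I6: { [A → num , .] }  — reduce
  I7: { [A → ; d . P], [P → . f], [P → .] }  — shift, reduce
  I8: { [A → ; d P .] }  — reduce
  I9: { [P → f .] }  — reduce
  I10: { [A → , num .] }  — reduce

Conflict in state I0:
  Shift-reduce conflict between [A → .] and [A → . , num]
So the grammar is NOT LR(0).

Answer: No. Shift-reduce conflict between [A → .] and [A → . , num]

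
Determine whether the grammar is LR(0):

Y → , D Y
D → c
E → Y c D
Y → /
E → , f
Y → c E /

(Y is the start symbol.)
Augment with Y' → Y and build the canonical LR(0) collection (I0 = CLOSURE({[Y' → . Y]}), then GOTO on every symbol after a dot until no new states appear). It has 15 states:
  I0: { [Y → . , D Y], [Y → . /], [Y → . c E /], [Y' → . Y] }  — shift
  I1: { [D → . c], [Y → , . D Y] }  — shift
  I2: { [Y → / .] }  — reduce
  I3: { [Y' → Y .] }  — accept
  I4: { [E → . , f], [E → . Y c D], [Y → . , D Y], [Y → . /], [Y → . c E /], [Y → c . E /] }  — shift
  I5: { [D → . c], [E → , . f], [Y → , . D Y] }  — shift
  I6: { [Y → c E . /] }  — shift
  I7: { [E → Y . c D] }  — shift
  I8: { [D → . c], [E → Y c . D] }  — shift
  I9: { [E → Y c D .] }  — reduce
  I10: { [D → c .] }  — reduce
  I11: { [Y → c E / .] }  — reduce
  I12: { [Y → , D . Y], [Y → . , D Y], [Y → . /], [Y → . c E /] }  — shift
  I13: { [E → , f .] }  — reduce
  I14: { [Y → , D Y .] }  — reduce

Every state is either a pure shift/goto state or contains exactly one complete item and nothing to shift — no conflicts. The grammar is LR(0).

Answer: Yes, the grammar is LR(0)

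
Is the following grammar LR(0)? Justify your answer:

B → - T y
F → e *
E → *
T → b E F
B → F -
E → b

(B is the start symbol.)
A grammar is LR(0) if no state in the canonical LR(0) collection has:
  - both a shift item (dot before a terminal) and a complete item (shift-reduce conflict), or
  - two or more complete items (reduce-reduce conflict; the accept item [B' → B .] counts as a complete item here).

Augment with B' → B and build the canonical LR(0) collection (I0 = CLOSURE({[B' → . B]}), then GOTO on every symbol after a dot until no new states appear). It has 14 states:
  I0: { [B → . - T y], [B → . F -], [B' → . B], [F → . e *] }  — shift
  I1: { [B → - . T y], [T → . b E F] }  — shift
  I2: { [B' → B .] }  — accept
  I3: { [B → F . -] }  — shift
  I4: { [F → e . *] }  — shift
  I5: { [F → e * .] }  — reduce
  I6: { [B → F - .] }  — reduce
  I7: { [B → - T . y] }  — shift
  I8: { [E → . *], [E → . b], [T → b . E F] }  — shift
  I9: { [E → * .] }  — reduce
  I10: { [F → . e *], [T → b E . F] }  — shift
  I11: { [E → b .] }  — reduce
  I12: { [T → b E F .] }  — reduce
  I13: { [B → - T y .] }  — reduce

Every state is either a pure shift/goto state or contains exactly one complete item and nothing to shift — no conflicts. The grammar is LR(0).

Answer: Yes, the grammar is LR(0)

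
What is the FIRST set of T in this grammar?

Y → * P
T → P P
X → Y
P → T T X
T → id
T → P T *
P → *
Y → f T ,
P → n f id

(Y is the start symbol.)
{ '*', 'id', 'n' }

To compute FIRST(T), examine every production with T on the left-hand side, reading each right-hand side left to right until a non-nullable symbol is reached.

FIRST sets of the other non-terminals involved (by the same procedure, iterated to a fixed point):
  FIRST(P) = { '*', 'id', 'n' }

From T → P P:
  - P is a non-terminal: add FIRST(P) \ {ε} = { '*', 'id', 'n' }
    P is not nullable, so stop
From T → id:
  - id is a terminal: add 'id' and stop
From T → P T *:
  - P is a non-terminal: add FIRST(P) \ {ε} = { '*', 'id', 'n' }
    P is not nullable, so stop

Collecting: FIRST(T) = { '*', 'id', 'n' }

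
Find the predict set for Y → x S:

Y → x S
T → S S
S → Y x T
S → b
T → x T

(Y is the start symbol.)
PREDICT(Y → x S) = (FIRST(RHS) \ {ε}) ∪ (FOLLOW(Y) if ε ∈ FIRST(RHS), i.e. RHS ⇒* ε)
FIRST(x S) = { 'x' }
ε ∉ FIRST(x S), so FOLLOW(Y) is not added.
PREDICT(Y → x S) = { 'x' }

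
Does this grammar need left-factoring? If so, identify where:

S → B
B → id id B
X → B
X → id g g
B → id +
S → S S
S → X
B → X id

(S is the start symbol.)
Yes, B has productions with common prefix 'id'

Left-factoring is needed when two productions for the same non-terminal
share a common prefix on the right-hand side.

Productions for S:
  S → B
  S → S S
  S → X
Productions for B:
  B → id id B
  B → id +
  B → X id
Productions for X:
  X → B
  X → id g g

Found common prefix 'id' in productions for B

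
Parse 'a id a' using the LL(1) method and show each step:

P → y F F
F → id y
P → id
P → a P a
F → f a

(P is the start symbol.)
Stack is shown with the top on the left.

Stack    Input     Action
-------------------------
P $      a id a $  output P → a P a
a P a $  a id a $  match 'a'
P a $    id a $    output P → id
id a $   id a $    match 'id'
a $      a $       match 'a'
$        $         accept

The string is accepted.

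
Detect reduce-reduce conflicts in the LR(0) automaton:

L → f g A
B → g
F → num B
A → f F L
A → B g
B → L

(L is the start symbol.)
Augment with L' → L and build the canonical LR(0) collection (I0 = CLOSURE({[L' → . L]}), then GOTO on every symbol after a dot until no new states appear). It has 14 states:
  I0: { [L → . f g A], [L' → . L] }  — shift
  I1: { [L' → L .] }  — accept
  I2: { [L → f . g A] }  — shift
  I3: { [A → . B g], [A → . f F L], [B → . L], [B → . g], [L → . f g A], [L → f g . A] }  — shift
  I4: { [L → f g A .] }  — reduce
  I5: { [A → B . g] }  — shift
  I6: { [B → L .] }  — reduce
  I7: { [A → f . F L], [F → . num B], [L → f . g A] }  — shift
  I8: { [B → g .] }  — reduce
  I9: { [A → f F . L], [L → . f g A] }  — shift
  I10: { [B → . L], [B → . g], [F → num . B], [L → . f g A] }  — shift
  I11: { [F → num B .] }  — reduce
  I12: { [A → f F L .] }  — reduce
  I13: { [A → B g .] }  — reduce

No state contains more than one complete item.

Answer: No reduce-reduce conflicts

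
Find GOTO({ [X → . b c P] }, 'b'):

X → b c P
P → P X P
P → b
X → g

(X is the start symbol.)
GOTO(I, 'b') = CLOSURE({ [A → αX.β] : [A → α.Xβ] ∈ I, X = 'b' })

Items with dot before 'b', with the dot advanced:
  [X → . b c P] → [X → b . c P]
Closure adds nothing (no advanced item has the dot before a non-terminal).

GOTO = { [X → b . c P] }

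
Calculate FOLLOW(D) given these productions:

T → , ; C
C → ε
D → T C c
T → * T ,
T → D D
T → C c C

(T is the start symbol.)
In T → D D: D is followed by D, add FIRST(D) \ {ε} = { '*', ',', 'c' }
In T → D D: D is at the end, add FOLLOW(T)

The FOLLOW sets referred to above (computed the same way, to a fixed point):
  FOLLOW(T) = { $, ',', 'c' }

Taking the union: FOLLOW(D) = { $, '*', ',', 'c' }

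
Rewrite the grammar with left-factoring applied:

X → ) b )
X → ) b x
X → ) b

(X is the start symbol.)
Left-factoring transforms A → αβ₁ | αβ₂ into A → αA' and A' → β₁ | β₂
(α is the longest common prefix among the alternatives). Repeat until
no nonterminal has two alternatives with a common prefix.

Round 1: X has alternatives sharing prefix ') b'. Introduce X': X → ) b X'
  Add: X' → )
  Add: X' → x
  Add: X' → ε

No remaining common prefixes — done.

Resulting grammar:
X → ) b X'
X' → )
X' → x
X' → ε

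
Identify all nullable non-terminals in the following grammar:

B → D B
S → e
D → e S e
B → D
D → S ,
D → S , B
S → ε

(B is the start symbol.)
{ 'S' }

ε-productions: S → ε
So S is immediately nullable.
No further non-terminal can be added: every production for the remaining non-terminals contains a terminal or a non-nullable non-terminal.
Nullable = { 'S' }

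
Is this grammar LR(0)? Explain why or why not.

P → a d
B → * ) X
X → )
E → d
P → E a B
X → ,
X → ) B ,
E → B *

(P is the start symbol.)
No. Shift-reduce conflict between [X → ) .] and [B → . * ) X]

Augment with P' → P and build the canonical LR(0) collection (I0 = CLOSURE({[P' → . P]}), then GOTO on every symbol after a dot until no new states appear). It has 17 states:
  I0: { [B → . * ) X], [E → . B *], [E → . d], [P → . E a B], [P → . a d], [P' → . P] }  — shift
  I1: { [B → * . ) X] }  — shift
  I2: { [E → B . *] }  — shift
  I3: { [P → E . a B] }  — shift
  I4: { [P' → P .] }  — accept
  I5: { [P → a . d] }  — shift
  I6: { [E → d .] }  — reduce
  I7: { [P → a d .] }  — reduce
  I8: { [B → . * ) X], [P → E a . B] }  — shift
  I9: { [P → E a B .] }  — reduce
  I10: { [E → B * .] }  — reduce
  I11: { [B → * ) . X], [X → . ) B ,], [X → . )], [X → . ,] }  — shift
  I12: { [B → . * ) X], [X → ) . B ,], [X → ) .] }  — shift, reduce
  I13: { [X → , .] }  — reduce
  I14: { [B → * ) X .] }  — reduce
  I15: { [X → ) B . ,] }  — shift
  I16: { [X → ) B , .] }  — reduce

Conflict in state I12:
  Shift-reduce conflict between [X → ) .] and [B → . * ) X]
So the grammar is NOT LR(0).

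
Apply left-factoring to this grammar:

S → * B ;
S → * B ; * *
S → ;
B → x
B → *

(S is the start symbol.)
Left-factoring transforms A → αβ₁ | αβ₂ into A → αA' and A' → β₁ | β₂
(α is the longest common prefix among the alternatives). Repeat until
no nonterminal has two alternatives with a common prefix.

Round 1: S has alternatives sharing prefix '* B ;'. Introduce S': S → * B ; S'
  Add: S' → ε
  Add: S' → * *

No remaining common prefixes — done.

Resulting grammar:
S → * B ; S'
S' → ε
S' → * *
S → ;
B → x
B → *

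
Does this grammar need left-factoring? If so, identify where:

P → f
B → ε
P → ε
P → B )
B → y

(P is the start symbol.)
Left-factoring is needed when two productions for the same non-terminal
share a common prefix on the right-hand side.

Productions for P:
  P → f
  P → ε
  P → B )
Productions for B:
  B → ε
  B → y

No common prefixes found.

Answer: No, left-factoring is not needed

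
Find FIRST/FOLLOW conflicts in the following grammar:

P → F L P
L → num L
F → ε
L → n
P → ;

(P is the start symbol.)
No FIRST/FOLLOW conflicts.

A FIRST/FOLLOW conflict occurs when a non-terminal N has a nullable alternative N → β (β ⇒* ε) and another alternative N → α with FIRST(α) ∩ FOLLOW(N) ≠ ∅: on such a lookahead the parser cannot decide between expanding α and letting N vanish via β.

Nullable non-terminals: F.
F has a nullable alternative but only one production, so nothing to check.

L, P have no nullable alternative, so no FIRST/FOLLOW check is needed there.

No FIRST/FOLLOW conflicts found.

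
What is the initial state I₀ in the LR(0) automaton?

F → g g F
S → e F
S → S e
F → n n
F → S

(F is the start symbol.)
First, augment the grammar with F' → F
I₀ = CLOSURE({ [F' → . F] }):
  [F' → . F] has the dot before F: add [F → . g g F], [F → . n n], [F → . S]
  [F → . S] has the dot before S: add [S → . e F], [S → . S e]
No further items can be added.

I₀ = { [F → . S], [F → . g g F], [F → . n n], [F' → . F], [S → . S e], [S → . e F] }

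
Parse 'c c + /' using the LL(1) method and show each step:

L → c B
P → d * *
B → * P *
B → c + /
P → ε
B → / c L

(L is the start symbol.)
Stack is shown with the top on the left.

Stack    Input      Action
--------------------------
L $      c c + / $  output L → c B
c B $    c c + / $  match 'c'
B $      c + / $    output B → c + /
c + / $  c + / $    match 'c'
+ / $    + / $      match '+'
/ $      / $        match '/'
$        $          accept

The string is accepted.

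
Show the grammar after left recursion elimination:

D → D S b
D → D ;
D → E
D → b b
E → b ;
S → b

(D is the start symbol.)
D is directly left-recursive. The standard transformation for
  A → A α₁ | ... | A α_m | β₁ | ... | β_n
is
  A  → β₁ A' | ... | β_n A'
  A' → α₁ A' | ... | α_m A' | ε

D → E becomes D → E D'
D → b b becomes D → b b D'
D → D S b becomes D' → S b D'
D → D ; becomes D' → ; D'
Add D' → ε

Productions for other non-terminals are unchanged:
  E → b ;
  S → b

Resulting grammar:
D → E D'
D → b b D'
D' → S b D'
D' → ; D'
D' → ε
E → b ;
S → b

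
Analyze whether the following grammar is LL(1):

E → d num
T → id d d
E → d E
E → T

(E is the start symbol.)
No. Predict set conflict for E: { 'd' }

A grammar is LL(1) if for each non-terminal N with multiple productions, the predict sets of those productions are pairwise disjoint, where PREDICT(N → α) = (FIRST(α) \ {ε}) ∪ (FOLLOW(N) if α ⇒* ε).

Relevant sets:
  FIRST(T) = { 'id' }

For E:
  PREDICT(E → d num) = { 'd' }
  PREDICT(E → d E) = { 'd' }
  PREDICT(E → T) = { 'id' }
T has a single production, so nothing to check there.

Conflict found: Predict set conflict for E: { 'd' }
The grammar is NOT LL(1).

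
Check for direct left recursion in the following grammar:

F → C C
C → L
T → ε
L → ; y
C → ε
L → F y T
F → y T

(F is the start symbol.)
F → C C: starts with C
C → L: starts with L
T → ε: starts with ε
L → ; y: starts with ';'
C → ε: starts with ε
L → F y T: starts with F
F → y T: starts with y

No direct left recursion found.

Answer: No direct left recursion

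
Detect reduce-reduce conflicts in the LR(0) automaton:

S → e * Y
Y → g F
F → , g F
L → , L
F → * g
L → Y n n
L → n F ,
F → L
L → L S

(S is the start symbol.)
Yes — I20: [F → , g F .] vs [Y → g F .]

A reduce-reduce conflict occurs when an LR(0) state has two complete items [A → α .] and [B → β .] — both call for a reduction, and with no lookahead the parser cannot choose between them.

Augment with S' → S and build the canonical LR(0) collection (I0 = CLOSURE({[S' → . S]}), then GOTO on every symbol after a dot until no new states appear). It has 22 states:
  I0: { [S → . e * Y], [S' → . S] }  — shift
  I1: { [S' → S .] }  — accept
  I2: { [S → e . * Y] }  — shift
  I3: { [S → e * . Y], [Y → . g F] }  — shift
  I4: { [S → e * Y .] }  — reduce
  I5: { [F → . * g], [F → . , g F], [F → . L], [L → . , L], [L → . L S], [L → . Y n n], [L → . n F ,], [Y → . g F], [Y → g . F] }  — shift
  I6: { [F → * . g] }  — shift
  I7: { [F → , . g F], [L → , . L], [L → . , L], [L → . L S], [L → . Y n n], [L → . n F ,], [Y → . g F] }  — shift
  I8: { [Y → g F .] }  — reduce
  I9: { [F → L .], [L → L . S], [S → . e * Y] }  — shift, reduce
  I10: { [L → Y . n n] }  — shift
  I11: { [F → . * g], [F → . , g F], [F → . L], [L → . , L], [L → . L S], [L → . Y n n], [L → . n F ,], [L → n . F ,], [Y → . g F] }  — shift
  I12: { [L → n F . ,] }  — shift
  I13: { [L → n F , .] }  — reduce
  I14: { [L → Y n . n] }  — shift
  I15: { [L → Y n n .] }  — reduce
  I16: { [L → L S .] }  — reduce
  I17: { [L → , . L], [L → . , L], [L → . L S], [L → . Y n n], [L → . n F ,], [Y → . g F] }  — shift
  I18: { [L → , L .], [L → L . S], [S → . e * Y] }  — shift, reduce
  I19: { [F → , g . F], [F → . * g], [F → . , g F], [F → . L], [L → . , L], [L → . L S], [L → . Y n n], [L → . n F ,], [Y → . g F], [Y → g . F] }  — shift
  I20: { [F → , g F .], [Y → g F .] }  — 2 reduces
  I21: { [F → * g .] }  — reduce

I20 contains complete items [F → , g F .], [Y → g F .] — reduce-reduce conflict.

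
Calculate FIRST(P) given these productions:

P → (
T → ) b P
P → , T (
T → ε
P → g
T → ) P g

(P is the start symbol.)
{ '(', ',', 'g' }

To compute FIRST(P), examine every production with P on the left-hand side, reading each right-hand side left to right until a non-nullable symbol is reached.

From P → (:
  - '(' is a terminal: add '(' and stop
From P → , T (:
  - ',' is a terminal: add ',' and stop
From P → g:
  - g is a terminal: add 'g' and stop

Collecting: FIRST(P) = { '(', ',', 'g' }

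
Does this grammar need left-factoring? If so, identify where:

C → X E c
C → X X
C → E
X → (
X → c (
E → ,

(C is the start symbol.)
Yes, C has productions with common prefix 'X'

Left-factoring is needed when two productions for the same non-terminal
share a common prefix on the right-hand side.

Productions for C:
  C → X E c
  C → X X
  C → E
Productions for X:
  X → (
  X → c (

Found common prefix 'X' in productions for C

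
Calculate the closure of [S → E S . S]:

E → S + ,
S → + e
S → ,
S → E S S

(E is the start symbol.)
{ [E → . S + ,], [S → . + e], [S → . ,], [S → . E S S], [S → E S . S] }

Start with: [S → E S . S]
  [S → E S . S] has the dot before S: add [S → . + e], [S → . ,], [S → . E S S]
  [S → . E S S] has the dot before E: add [E → . S + ,]
No further items can be added.

CLOSURE = { [E → . S + ,], [S → . + e], [S → . ,], [S → . E S S], [S → E S . S] }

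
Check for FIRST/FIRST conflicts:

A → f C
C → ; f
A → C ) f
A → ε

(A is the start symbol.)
No FIRST/FIRST conflicts.

FIRST sets of the non-terminals at (or reachable through a nullable prefix from) the front of some alternative:
  FIRST(C) = { ';' }

Productions for A:
  A → f C: FIRST = { 'f' }
  A → C ) f: FIRST = { ';' }
  A → ε: FIRST = { ε }
C has only one production, so no FIRST/FIRST conflict is possible there.

All alternatives of each non-terminal have pairwise disjoint FIRST sets.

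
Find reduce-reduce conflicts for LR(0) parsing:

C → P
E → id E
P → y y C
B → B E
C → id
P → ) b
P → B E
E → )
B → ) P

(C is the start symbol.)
Yes — I10: [B → B E .] vs [P → B E .]

Augment with C' → C and build the canonical LR(0) collection (I0 = CLOSURE({[C' → . C]}), then GOTO on every symbol after a dot until no new states appear). It has 15 states:
  I0: { [B → . ) P], [B → . B E], [C → . P], [C → . id], [C' → . C], [P → . ) b], [P → . B E], [P → . y y C] }  — shift
  I1: { [B → ) . P], [B → . ) P], [B → . B E], [P → ) . b], [P → . ) b], [P → . B E], [P → . y y C] }  — shift
  I2: { [B → B . E], [E → . )], [E → . id E], [P → B . E] }  — shift
  I3: { [C' → C .] }  — accept
  I4: { [C → P .] }  — reduce
  I5: { [C → id .] }  — reduce
  I6: { [P → y . y C] }  — shift
  I7: { [B → . ) P], [B → . B E], [C → . P], [C → . id], [P → . ) b], [P → . B E], [P → . y y C], [P → y y . C] }  — shift
  I8: { [P → y y C .] }  — reduce
  I9: { [E → ) .] }  — reduce
  I10: { [B → B E .], [P → B E .] }  — 2 reduces
  I11: { [E → . )], [E → . id E], [E → id . E] }  — shift
  I12: { [E → id E .] }  — reduce
  I13: { [B → ) P .] }  — reduce
  I14: { [P → ) b .] }  — reduce

I10 contains complete items [B → B E .], [P → B E .] — reduce-reduce conflict.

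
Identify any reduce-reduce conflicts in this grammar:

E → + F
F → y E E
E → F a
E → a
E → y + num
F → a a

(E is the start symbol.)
No reduce-reduce conflicts

Augment with E' → E and build the canonical LR(0) collection (I0 = CLOSURE({[E' → . E]}), then GOTO on every symbol after a dot until no new states appear). It has 15 states:
  I0: { [E → . + F], [E → . F a], [E → . a], [E → . y + num], [E' → . E], [F → . a a], [F → . y E E] }  — shift
  I1: { [E → + . F], [F → . a a], [F → . y E E] }  — shift
  I2: { [E' → E .] }  — accept
  I3: { [E → F . a] }  — shift
  I4: { [E → a .], [F → a . a] }  — shift, reduce
  I5: { [E → . + F], [E → . F a], [E → . a], [E → . y + num], [E → y . + num], [F → . a a], [F → . y E E], [F → y . E E] }  — shift
  I6: { [E → + . F], [E → y + . num], [F → . a a], [F → . y E E] }  — shift
  I7: { [E → . + F], [E → . F a], [E → . a], [E → . y + num], [F → . a a], [F → . y E E], [F → y E . E] }  — shift
  I8: { [F → y E E .] }  — reduce
  I9: { [E → + F .] }  — reduce
  I10: { [F → a . a] }  — shift
  I11: { [E → y + num .] }  — reduce
  I12: { [E → . + F], [E → . F a], [E → . a], [E → . y + num], [F → . a a], [F → . y E E], [F → y . E E] }  — shift
  I13: { [F → a a .] }  — reduce
  I14: { [E → F a .] }  — reduce

No state contains more than one complete item.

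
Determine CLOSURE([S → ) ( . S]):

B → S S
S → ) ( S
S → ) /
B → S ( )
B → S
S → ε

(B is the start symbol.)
{ [S → ) ( . S], [S → . ) ( S], [S → . ) /], [S → .] }

Start with: [S → ) ( . S]
  [S → ) ( . S] has the dot before S: add [S → . ) ( S], [S → . ) /], [S → .]
No further items can be added.

CLOSURE = { [S → ) ( . S], [S → . ) ( S], [S → . ) /], [S → .] }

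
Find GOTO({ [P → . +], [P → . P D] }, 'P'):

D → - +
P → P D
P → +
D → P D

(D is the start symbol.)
GOTO(I, 'P') = CLOSURE({ [A → αX.β] : [A → α.Xβ] ∈ I, X = 'P' })

Items with dot before 'P', with the dot advanced:
  [P → . P D] → [P → P . D]
Closure of the advanced items:
  [P → P . D] has the dot before D: add [D → . - +], [D → . P D]
  [D → . P D] has the dot before P: add [P → . P D], [P → . +]

GOTO = { [D → . - +], [D → . P D], [P → . +], [P → . P D], [P → P . D] }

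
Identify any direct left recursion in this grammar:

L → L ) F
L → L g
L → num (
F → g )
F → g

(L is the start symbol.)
L → L ) F: LEFT RECURSIVE (starts with L)
L → L g: LEFT RECURSIVE (starts with L)
L → num (: starts with num
F → g ): starts with g
F → g: starts with g

The grammar has direct left recursion on: L.

Answer: Yes, L is left-recursive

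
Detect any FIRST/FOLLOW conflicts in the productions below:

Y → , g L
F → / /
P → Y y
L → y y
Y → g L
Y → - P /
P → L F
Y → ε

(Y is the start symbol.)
A FIRST/FOLLOW conflict occurs when a non-terminal N has a nullable alternative N → β (β ⇒* ε) and another alternative N → α with FIRST(α) ∩ FOLLOW(N) ≠ ∅: on such a lookahead the parser cannot decide between expanding α and letting N vanish via β.

Nullable non-terminals: Y.

Y: nullable alternative(s) Y → ε; FOLLOW(Y) = { $, 'y' }
  Y → , g L: FIRST \ {ε} = { ',' } — disjoint from FOLLOW(Y)
  Y → g L: FIRST \ {ε} = { 'g' } — disjoint from FOLLOW(Y)
  Y → - P /: FIRST \ {ε} = { '-' } — disjoint from FOLLOW(Y)
  Y → ε: FIRST \ {ε} = { } — this is the only nullable alternative, skip

F, L, P have no nullable alternative, so no FIRST/FOLLOW check is needed there.

No FIRST/FOLLOW conflicts found.

Answer: No FIRST/FOLLOW conflicts.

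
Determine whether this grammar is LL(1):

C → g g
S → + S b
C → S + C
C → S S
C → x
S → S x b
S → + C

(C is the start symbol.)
Relevant sets:
  FIRST(S) = { '+' }

For C:
  PREDICT(C → g g) = { 'g' }
  PREDICT(C → S '+' C) = { '+' }
  PREDICT(C → S S) = { '+' }
  PREDICT(C → x) = { 'x' }
For S:
  PREDICT(S → '+' S b) = { '+' }
  PREDICT(S → S x b) = { '+' }
  PREDICT(S → '+' C) = { '+' }

Conflict found: Predict set conflict for C: { '+' }
The grammar is NOT LL(1).

Answer: No. Predict set conflict for C: { '+' }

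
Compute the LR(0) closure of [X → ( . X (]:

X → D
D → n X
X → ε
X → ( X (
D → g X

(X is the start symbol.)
To compute CLOSURE, for each item [A → α.Bβ] where B is a non-terminal, add [B → .γ] for all productions B → γ; repeat for the newly added items until nothing changes.

Start with: [X → ( . X (]
  [X → ( . X (] has the dot before X: add [X → . D], [X → .], [X → . ( X (]
  [X → . D] has the dot before D: add [D → . n X], [D → . g X]
No further items can be added.

CLOSURE = { [D → . g X], [D → . n X], [X → ( . X (], [X → . ( X (], [X → . D], [X → .] }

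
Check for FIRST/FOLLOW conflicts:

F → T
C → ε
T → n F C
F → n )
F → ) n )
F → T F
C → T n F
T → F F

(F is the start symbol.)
A FIRST/FOLLOW conflict occurs when a non-terminal N has a nullable alternative N → β (β ⇒* ε) and another alternative N → α with FIRST(α) ∩ FOLLOW(N) ≠ ∅: on such a lookahead the parser cannot decide between expanding α and letting N vanish via β.

Nullable non-terminals: C.
FIRST sets used below: FIRST(T) = { ')', 'n' }

C: nullable alternative(s) C → ε; FOLLOW(C) = { $, ')', 'n' }
  C → ε: FIRST \ {ε} = { } — this is the only nullable alternative, skip
  C → T n F: FIRST \ {ε} = { ')', 'n' } — overlaps FOLLOW(C) on { ')', 'n' }: CONFLICT

F, T have no nullable alternative, so no FIRST/FOLLOW check is needed there.

So the grammar has 1 FIRST/FOLLOW conflict (marked CONFLICT above).

Answer: Yes. C → T n F with FOLLOW(C) on { ')', 'n' }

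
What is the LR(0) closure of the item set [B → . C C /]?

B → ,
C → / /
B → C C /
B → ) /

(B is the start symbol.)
{ [B → . C C /], [C → . / /] }

Start with: [B → . C C /]
  [B → . C C /] has the dot before C: add [C → . / /]
No further items can be added.

CLOSURE = { [B → . C C /], [C → . / /] }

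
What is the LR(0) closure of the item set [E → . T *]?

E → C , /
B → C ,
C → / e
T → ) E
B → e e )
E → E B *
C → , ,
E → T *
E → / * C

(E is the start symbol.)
{ [E → . T *], [T → . ) E] }

Start with: [E → . T *]
  [E → . T *] has the dot before T: add [T → . ) E]
No further items can be added.

CLOSURE = { [E → . T *], [T → . ) E] }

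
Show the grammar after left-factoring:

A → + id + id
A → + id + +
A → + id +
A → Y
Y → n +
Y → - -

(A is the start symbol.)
Left-factoring transforms A → αβ₁ | αβ₂ into A → αA' and A' → β₁ | β₂
(α is the longest common prefix among the alternatives). Repeat until
no nonterminal has two alternatives with a common prefix.

Round 1: A has alternatives sharing prefix '+ id +'. Introduce A': A → + id + A'
  Add: A' → id
  Add: A' → +
  Add: A' → ε

No remaining common prefixes — done.

Resulting grammar:
A → + id + A'
A' → id
A' → +
A' → ε
A → Y
Y → n +
Y → - -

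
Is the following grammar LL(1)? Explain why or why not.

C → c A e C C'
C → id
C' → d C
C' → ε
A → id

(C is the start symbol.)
No. Predict set conflict for C': { 'd' }

A grammar is LL(1) if for each non-terminal N with multiple productions, the predict sets of those productions are pairwise disjoint, where PREDICT(N → α) = (FIRST(α) \ {ε}) ∪ (FOLLOW(N) if α ⇒* ε).

Relevant sets:
  FOLLOW(C') = { $, 'd' }

For C:
  PREDICT(C → c A e C C') = { 'c' }
  PREDICT(C → id) = { 'id' }
For C':
  PREDICT(C' → d C) = { 'd' }
  PREDICT(C' → ε) = { $, 'd' }
A has a single production, so nothing to check there.

Conflict found: Predict set conflict for C': { 'd' }
The grammar is NOT LL(1).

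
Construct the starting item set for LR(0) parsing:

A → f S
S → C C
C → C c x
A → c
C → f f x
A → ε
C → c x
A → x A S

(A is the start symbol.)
{ [A → . c], [A → . f S], [A → . x A S], [A → .], [A' → . A] }

First, augment the grammar with A' → A
I₀ = CLOSURE({ [A' → . A] }):
  [A' → . A] has the dot before A: add [A → . f S], [A → . c], [A → .], [A → . x A S]
No further items can be added.

I₀ = { [A → . c], [A → . f S], [A → . x A S], [A → .], [A' → . A] }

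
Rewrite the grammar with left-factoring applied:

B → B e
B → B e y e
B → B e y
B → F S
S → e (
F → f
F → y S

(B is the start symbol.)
Left-factoring transforms A → αβ₁ | αβ₂ into A → αA' and A' → β₁ | β₂
(α is the longest common prefix among the alternatives). Repeat until
no nonterminal has two alternatives with a common prefix.

Round 1: B has alternatives sharing prefix 'B e'. Introduce B': B → B e B'
  Add: B' → ε
  Add: B' → y e
  Add: B' → y

Round 2: B' has alternatives sharing prefix 'y'. Introduce B'': B' → y B''
  Add: B'' → e
  Add: B'' → ε

No remaining common prefixes — done.

Resulting grammar:
B → B e B'
B' → ε
B' → y B''
B'' → e
B'' → ε
B → F S
S → e (
F → f
F → y S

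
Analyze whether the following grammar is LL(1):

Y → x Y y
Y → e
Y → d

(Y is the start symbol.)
A grammar is LL(1) if for each non-terminal N with multiple productions, the predict sets of those productions are pairwise disjoint, where PREDICT(N → α) = (FIRST(α) \ {ε}) ∪ (FOLLOW(N) if α ⇒* ε).

For Y:
  PREDICT(Y → x Y y) = { 'x' }
  PREDICT(Y → e) = { 'e' }
  PREDICT(Y → d) = { 'd' }

All predict sets are disjoint. The grammar IS LL(1).

Answer: Yes, the grammar is LL(1).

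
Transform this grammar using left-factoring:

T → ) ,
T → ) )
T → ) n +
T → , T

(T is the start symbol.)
Left-factoring transforms A → αβ₁ | αβ₂ into A → αA' and A' → β₁ | β₂
(α is the longest common prefix among the alternatives). Repeat until
no nonterminal has two alternatives with a common prefix.

Round 1: T has alternatives sharing prefix ')'. Introduce T': T → ) T'
  Add: T' → ,
  Add: T' → )
  Add: T' → n +

No remaining common prefixes — done.

Resulting grammar:
T → ) T'
T' → ,
T' → )
T' → n +
T → , T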